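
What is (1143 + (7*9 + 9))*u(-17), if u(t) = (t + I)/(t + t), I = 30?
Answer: -15795/34 ≈ -464.56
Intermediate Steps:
u(t) = (30 + t)/(2*t) (u(t) = (t + 30)/(t + t) = (30 + t)/((2*t)) = (30 + t)*(1/(2*t)) = (30 + t)/(2*t))
(1143 + (7*9 + 9))*u(-17) = (1143 + (7*9 + 9))*((½)*(30 - 17)/(-17)) = (1143 + (63 + 9))*((½)*(-1/17)*13) = (1143 + 72)*(-13/34) = 1215*(-13/34) = -15795/34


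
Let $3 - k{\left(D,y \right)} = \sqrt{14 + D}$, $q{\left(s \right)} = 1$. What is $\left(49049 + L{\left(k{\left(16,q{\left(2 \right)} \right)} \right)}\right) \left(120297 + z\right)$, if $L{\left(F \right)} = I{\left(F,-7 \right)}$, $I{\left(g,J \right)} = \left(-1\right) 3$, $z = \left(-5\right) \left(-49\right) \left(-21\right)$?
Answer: $5647744992$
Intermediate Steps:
$z = -5145$ ($z = 245 \left(-21\right) = -5145$)
$k{\left(D,y \right)} = 3 - \sqrt{14 + D}$
$I{\left(g,J \right)} = -3$
$L{\left(F \right)} = -3$
$\left(49049 + L{\left(k{\left(16,q{\left(2 \right)} \right)} \right)}\right) \left(120297 + z\right) = \left(49049 - 3\right) \left(120297 - 5145\right) = 49046 \cdot 115152 = 5647744992$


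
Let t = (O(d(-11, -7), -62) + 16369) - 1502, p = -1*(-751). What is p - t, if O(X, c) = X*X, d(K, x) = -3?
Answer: -14125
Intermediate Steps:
O(X, c) = X**2
p = 751
t = 14876 (t = ((-3)**2 + 16369) - 1502 = (9 + 16369) - 1502 = 16378 - 1502 = 14876)
p - t = 751 - 1*14876 = 751 - 14876 = -14125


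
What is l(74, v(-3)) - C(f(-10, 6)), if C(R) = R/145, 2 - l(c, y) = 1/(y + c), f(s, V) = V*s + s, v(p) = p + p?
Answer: 4867/1972 ≈ 2.4681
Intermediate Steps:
v(p) = 2*p
f(s, V) = s + V*s
l(c, y) = 2 - 1/(c + y) (l(c, y) = 2 - 1/(y + c) = 2 - 1/(c + y))
C(R) = R/145 (C(R) = R*(1/145) = R/145)
l(74, v(-3)) - C(f(-10, 6)) = (-1 + 2*74 + 2*(2*(-3)))/(74 + 2*(-3)) - (-10*(1 + 6))/145 = (-1 + 148 + 2*(-6))/(74 - 6) - (-10*7)/145 = (-1 + 148 - 12)/68 - (-70)/145 = (1/68)*135 - 1*(-14/29) = 135/68 + 14/29 = 4867/1972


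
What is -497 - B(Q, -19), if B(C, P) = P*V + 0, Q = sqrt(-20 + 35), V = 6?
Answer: -383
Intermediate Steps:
Q = sqrt(15) ≈ 3.8730
B(C, P) = 6*P (B(C, P) = P*6 + 0 = 6*P + 0 = 6*P)
-497 - B(Q, -19) = -497 - 6*(-19) = -497 - 1*(-114) = -497 + 114 = -383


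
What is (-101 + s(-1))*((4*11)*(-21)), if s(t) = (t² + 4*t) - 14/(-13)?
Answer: 1236312/13 ≈ 95101.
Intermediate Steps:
s(t) = 14/13 + t² + 4*t (s(t) = (t² + 4*t) - 14*(-1/13) = (t² + 4*t) + 14/13 = 14/13 + t² + 4*t)
(-101 + s(-1))*((4*11)*(-21)) = (-101 + (14/13 + (-1)² + 4*(-1)))*((4*11)*(-21)) = (-101 + (14/13 + 1 - 4))*(44*(-21)) = (-101 - 25/13)*(-924) = -1338/13*(-924) = 1236312/13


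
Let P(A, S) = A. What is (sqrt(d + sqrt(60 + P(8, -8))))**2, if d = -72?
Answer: -72 + 2*sqrt(17) ≈ -63.754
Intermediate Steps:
(sqrt(d + sqrt(60 + P(8, -8))))**2 = (sqrt(-72 + sqrt(60 + 8)))**2 = (sqrt(-72 + sqrt(68)))**2 = (sqrt(-72 + 2*sqrt(17)))**2 = -72 + 2*sqrt(17)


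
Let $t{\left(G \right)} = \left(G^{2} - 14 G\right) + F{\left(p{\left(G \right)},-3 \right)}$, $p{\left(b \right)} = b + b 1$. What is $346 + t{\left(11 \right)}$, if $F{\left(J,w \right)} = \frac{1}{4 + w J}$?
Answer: $\frac{19405}{62} \approx 312.98$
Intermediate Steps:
$p{\left(b \right)} = 2 b$ ($p{\left(b \right)} = b + b = 2 b$)
$F{\left(J,w \right)} = \frac{1}{4 + J w}$
$t{\left(G \right)} = G^{2} + \frac{1}{4 - 6 G} - 14 G$ ($t{\left(G \right)} = \left(G^{2} - 14 G\right) + \frac{1}{4 + 2 G \left(-3\right)} = \left(G^{2} - 14 G\right) + \frac{1}{4 - 6 G} = G^{2} + \frac{1}{4 - 6 G} - 14 G$)
$346 + t{\left(11 \right)} = 346 + \frac{1 + 2 \cdot 11 \left(-14 + 11\right) \left(2 - 33\right)}{2 \left(2 - 33\right)} = 346 + \frac{1 + 2 \cdot 11 \left(-3\right) \left(2 - 33\right)}{2 \left(2 - 33\right)} = 346 + \frac{1 + 2 \cdot 11 \left(-3\right) \left(-31\right)}{2 \left(-31\right)} = 346 + \frac{1}{2} \left(- \frac{1}{31}\right) \left(1 + 2046\right) = 346 + \frac{1}{2} \left(- \frac{1}{31}\right) 2047 = 346 - \frac{2047}{62} = \frac{19405}{62}$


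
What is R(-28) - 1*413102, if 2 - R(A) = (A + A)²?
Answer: -416236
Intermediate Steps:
R(A) = 2 - 4*A² (R(A) = 2 - (A + A)² = 2 - (2*A)² = 2 - 4*A²)
R(-28) - 1*413102 = (2 - 4*(-28)²) - 1*413102 = (2 - 4*784) - 413102 = (2 - 3136) - 413102 = -3134 - 413102 = -416236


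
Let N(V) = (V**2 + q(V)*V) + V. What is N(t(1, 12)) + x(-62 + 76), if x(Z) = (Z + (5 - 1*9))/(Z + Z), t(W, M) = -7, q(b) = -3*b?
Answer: -1465/14 ≈ -104.64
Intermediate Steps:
N(V) = V - 2*V**2 (N(V) = (V**2 + (-3*V)*V) + V = (V**2 - 3*V**2) + V = -2*V**2 + V = V - 2*V**2)
x(Z) = (-4 + Z)/(2*Z) (x(Z) = (Z + (5 - 9))/((2*Z)) = (Z - 4)*(1/(2*Z)) = (-4 + Z)*(1/(2*Z)) = (-4 + Z)/(2*Z))
N(t(1, 12)) + x(-62 + 76) = -7*(1 - 2*(-7)) + (-4 + (-62 + 76))/(2*(-62 + 76)) = -7*(1 + 14) + (1/2)*(-4 + 14)/14 = -7*15 + (1/2)*(1/14)*10 = -105 + 5/14 = -1465/14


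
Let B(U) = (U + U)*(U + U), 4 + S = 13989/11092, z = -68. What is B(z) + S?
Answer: 205127253/11092 ≈ 18493.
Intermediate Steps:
S = -30379/11092 (S = -4 + 13989/11092 = -30379/11092 ≈ -2.7388)
B(U) = 4*U² (B(U) = (2*U)*(2*U) = 4*U²)
B(z) + S = 4*(-68)² - 30379/11092 = 4*4624 - 30379/11092 = 18496 - 30379/11092 = 205127253/11092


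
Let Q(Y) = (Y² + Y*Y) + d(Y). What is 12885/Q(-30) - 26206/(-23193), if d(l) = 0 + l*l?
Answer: 2737763/463860 ≈ 5.9021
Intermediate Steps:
d(l) = l² (d(l) = 0 + l² = l²)
Q(Y) = 3*Y² (Q(Y) = (Y² + Y*Y) + Y² = (Y² + Y²) + Y² = 2*Y² + Y² = 3*Y²)
12885/Q(-30) - 26206/(-23193) = 12885/((3*(-30)²)) - 26206/(-23193) = 12885/((3*900)) - 26206*(-1/23193) = 12885/2700 + 26206/23193 = 12885*(1/2700) + 26206/23193 = 859/180 + 26206/23193 = 2737763/463860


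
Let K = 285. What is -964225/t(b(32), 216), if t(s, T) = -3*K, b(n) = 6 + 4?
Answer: 192845/171 ≈ 1127.7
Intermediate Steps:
b(n) = 10
t(s, T) = -855 (t(s, T) = -3*285 = -855)
-964225/t(b(32), 216) = -964225/(-855) = -964225*(-1/855) = 192845/171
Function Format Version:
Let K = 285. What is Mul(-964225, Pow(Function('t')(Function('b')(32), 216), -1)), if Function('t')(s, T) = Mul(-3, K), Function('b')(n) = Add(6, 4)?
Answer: Rational(192845, 171) ≈ 1127.7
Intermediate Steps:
Function('b')(n) = 10
Function('t')(s, T) = -855 (Function('t')(s, T) = Mul(-3, 285) = -855)
Mul(-964225, Pow(Function('t')(Function('b')(32), 216), -1)) = Mul(-964225, Pow(-855, -1)) = Mul(-964225, Rational(-1, 855)) = Rational(192845, 171)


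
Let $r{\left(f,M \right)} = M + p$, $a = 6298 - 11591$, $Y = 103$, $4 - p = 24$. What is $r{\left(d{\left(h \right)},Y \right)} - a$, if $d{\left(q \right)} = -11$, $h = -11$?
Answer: $5376$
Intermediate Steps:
$p = -20$ ($p = 4 - 24 = -20$)
$a = -5293$ ($a = 6298 - 11591 = -5293$)
$r{\left(f,M \right)} = -20 + M$ ($r{\left(f,M \right)} = M - 20 = -20 + M$)
$r{\left(d{\left(h \right)},Y \right)} - a = \left(-20 + 103\right) - -5293 = 83 + 5293 = 5376$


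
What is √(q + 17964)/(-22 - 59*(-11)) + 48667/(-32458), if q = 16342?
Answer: -48667/32458 + √34306/627 ≈ -1.2040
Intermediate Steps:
√(q + 17964)/(-22 - 59*(-11)) + 48667/(-32458) = √(16342 + 17964)/(-22 - 59*(-11)) + 48667/(-32458) = √34306/(-22 + 649) + 48667*(-1/32458) = √34306/627 - 48667/32458 = -48667/32458 + √34306/627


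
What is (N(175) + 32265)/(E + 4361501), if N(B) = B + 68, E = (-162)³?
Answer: 32508/109973 ≈ 0.29560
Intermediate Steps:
E = -4251528
N(B) = 68 + B
(N(175) + 32265)/(E + 4361501) = ((68 + 175) + 32265)/(-4251528 + 4361501) = (243 + 32265)/109973 = 32508*(1/109973) = 32508/109973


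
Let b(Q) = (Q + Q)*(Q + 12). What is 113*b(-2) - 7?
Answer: -4527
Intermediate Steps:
b(Q) = 2*Q*(12 + Q) (b(Q) = (2*Q)*(12 + Q) = 2*Q*(12 + Q))
113*b(-2) - 7 = 113*(2*(-2)*(12 - 2)) - 7 = 113*(2*(-2)*10) - 7 = 113*(-40) - 7 = -4520 - 7 = -4527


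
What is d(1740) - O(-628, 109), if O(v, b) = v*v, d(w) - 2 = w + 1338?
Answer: -391304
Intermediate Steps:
d(w) = 1340 + w (d(w) = 2 + (w + 1338) = 2 + (1338 + w) = 1340 + w)
O(v, b) = v**2
d(1740) - O(-628, 109) = (1340 + 1740) - 1*(-628)**2 = 3080 - 1*394384 = 3080 - 394384 = -391304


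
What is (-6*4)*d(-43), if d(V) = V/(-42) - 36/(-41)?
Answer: -13100/287 ≈ -45.645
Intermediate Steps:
d(V) = 36/41 - V/42 (d(V) = V*(-1/42) - 36*(-1/41) = -V/42 + 36/41 = 36/41 - V/42)
(-6*4)*d(-43) = (-6*4)*(36/41 - 1/42*(-43)) = -24*(36/41 + 43/42) = -24*3275/1722 = -13100/287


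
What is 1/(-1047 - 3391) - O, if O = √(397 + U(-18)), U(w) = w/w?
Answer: -1/4438 - √398 ≈ -19.950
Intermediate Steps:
U(w) = 1
O = √398 (O = √(397 + 1) = √398 ≈ 19.950)
1/(-1047 - 3391) - O = 1/(-1047 - 3391) - √398 = 1/(-4438) - √398 = -1/4438 - √398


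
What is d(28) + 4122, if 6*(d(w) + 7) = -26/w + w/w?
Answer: 345661/84 ≈ 4115.0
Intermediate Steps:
d(w) = -41/6 - 13/(3*w) (d(w) = -7 + (-26/w + w/w)/6 = -7 + (-26/w + 1)/6 = -7 + (1 - 26/w)/6 = -7 + (1/6 - 13/(3*w)) = -41/6 - 13/(3*w))
d(28) + 4122 = (1/6)*(-26 - 41*28)/28 + 4122 = (1/6)*(1/28)*(-26 - 1148) + 4122 = (1/6)*(1/28)*(-1174) + 4122 = -587/84 + 4122 = 345661/84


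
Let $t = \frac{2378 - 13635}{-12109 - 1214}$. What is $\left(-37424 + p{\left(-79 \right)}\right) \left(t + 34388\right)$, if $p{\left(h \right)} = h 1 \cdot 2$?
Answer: $- \frac{17218666119142}{13323} \approx -1.2924 \cdot 10^{9}$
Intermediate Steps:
$p{\left(h \right)} = 2 h$ ($p{\left(h \right)} = h 2 = 2 h$)
$t = \frac{11257}{13323}$ ($t = \frac{2378 - 13635}{-13323} = \left(-11257\right) \left(- \frac{1}{13323}\right) = \frac{11257}{13323} \approx 0.84493$)
$\left(-37424 + p{\left(-79 \right)}\right) \left(t + 34388\right) = \left(-37424 + 2 \left(-79\right)\right) \left(\frac{11257}{13323} + 34388\right) = \left(-37424 - 158\right) \frac{458162581}{13323} = \left(-37582\right) \frac{458162581}{13323} = - \frac{17218666119142}{13323}$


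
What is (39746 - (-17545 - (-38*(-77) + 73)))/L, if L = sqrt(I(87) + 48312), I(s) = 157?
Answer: 60290*sqrt(48469)/48469 ≈ 273.85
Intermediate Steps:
L = sqrt(48469) (L = sqrt(157 + 48312) = sqrt(48469) ≈ 220.16)
(39746 - (-17545 - (-38*(-77) + 73)))/L = (39746 - (-17545 - (-38*(-77) + 73)))/(sqrt(48469)) = (39746 - (-17545 - (2926 + 73)))*(sqrt(48469)/48469) = (39746 - (-17545 - 1*2999))*(sqrt(48469)/48469) = (39746 - (-17545 - 2999))*(sqrt(48469)/48469) = (39746 - 1*(-20544))*(sqrt(48469)/48469) = (39746 + 20544)*(sqrt(48469)/48469) = 60290*(sqrt(48469)/48469) = 60290*sqrt(48469)/48469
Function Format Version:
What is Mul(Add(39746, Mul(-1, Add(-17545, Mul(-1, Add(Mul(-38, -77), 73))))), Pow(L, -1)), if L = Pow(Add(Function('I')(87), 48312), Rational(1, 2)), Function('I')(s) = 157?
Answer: Mul(Rational(60290, 48469), Pow(48469, Rational(1, 2))) ≈ 273.85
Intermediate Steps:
L = Pow(48469, Rational(1, 2)) (L = Pow(Add(157, 48312), Rational(1, 2)) = Pow(48469, Rational(1, 2)) ≈ 220.16)
Mul(Add(39746, Mul(-1, Add(-17545, Mul(-1, Add(Mul(-38, -77), 73))))), Pow(L, -1)) = Mul(Add(39746, Mul(-1, Add(-17545, Mul(-1, Add(Mul(-38, -77), 73))))), Pow(Pow(48469, Rational(1, 2)), -1)) = Mul(Add(39746, Mul(-1, Add(-17545, Mul(-1, Add(2926, 73))))), Mul(Rational(1, 48469), Pow(48469, Rational(1, 2)))) = Mul(Add(39746, Mul(-1, Add(-17545, Mul(-1, 2999)))), Mul(Rational(1, 48469), Pow(48469, Rational(1, 2)))) = Mul(Add(39746, Mul(-1, Add(-17545, -2999))), Mul(Rational(1, 48469), Pow(48469, Rational(1, 2)))) = Mul(Add(39746, Mul(-1, -20544)), Mul(Rational(1, 48469), Pow(48469, Rational(1, 2)))) = Mul(Add(39746, 20544), Mul(Rational(1, 48469), Pow(48469, Rational(1, 2)))) = Mul(60290, Mul(Rational(1, 48469), Pow(48469, Rational(1, 2)))) = Mul(Rational(60290, 48469), Pow(48469, Rational(1, 2)))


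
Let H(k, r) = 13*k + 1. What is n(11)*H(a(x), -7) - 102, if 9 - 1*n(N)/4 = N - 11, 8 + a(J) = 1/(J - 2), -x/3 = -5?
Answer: -3774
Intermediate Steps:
x = 15 (x = -3*(-5) = 15)
a(J) = -8 + 1/(-2 + J) (a(J) = -8 + 1/(J - 2) = -8 + 1/(-2 + J))
n(N) = 80 - 4*N (n(N) = 36 - 4*(N - 11) = 36 - 4*(-11 + N) = 36 + (44 - 4*N) = 80 - 4*N)
H(k, r) = 1 + 13*k
n(11)*H(a(x), -7) - 102 = (80 - 4*11)*(1 + 13*((17 - 8*15)/(-2 + 15))) - 102 = (80 - 44)*(1 + 13*((17 - 120)/13)) - 102 = 36*(1 + 13*((1/13)*(-103))) - 102 = 36*(1 + 13*(-103/13)) - 102 = 36*(1 - 103) - 102 = 36*(-102) - 102 = -3672 - 102 = -3774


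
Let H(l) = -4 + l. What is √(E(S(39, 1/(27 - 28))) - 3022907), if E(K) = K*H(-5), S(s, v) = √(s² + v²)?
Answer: √(-3022907 - 9*√1522) ≈ 1738.8*I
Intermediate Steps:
E(K) = -9*K (E(K) = K*(-4 - 5) = K*(-9) = -9*K)
√(E(S(39, 1/(27 - 28))) - 3022907) = √(-9*√(39² + (1/(27 - 28))²) - 3022907) = √(-9*√(1521 + (1/(-1))²) - 3022907) = √(-9*√(1521 + (-1)²) - 3022907) = √(-9*√(1521 + 1) - 3022907) = √(-9*√1522 - 3022907) = √(-3022907 - 9*√1522)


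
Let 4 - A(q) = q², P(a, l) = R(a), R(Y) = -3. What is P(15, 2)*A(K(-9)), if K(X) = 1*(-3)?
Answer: 15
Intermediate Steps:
P(a, l) = -3
K(X) = -3
A(q) = 4 - q²
P(15, 2)*A(K(-9)) = -3*(4 - 1*(-3)²) = -3*(4 - 1*9) = -3*(4 - 9) = -3*(-5) = 15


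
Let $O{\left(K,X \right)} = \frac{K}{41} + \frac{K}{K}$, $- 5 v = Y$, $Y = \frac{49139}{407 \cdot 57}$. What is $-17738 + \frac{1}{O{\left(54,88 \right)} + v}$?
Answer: $- \frac{159722847793}{9004826} \approx -17737.0$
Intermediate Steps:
$Y = \frac{49139}{23199} \approx 2.1182$
$v = - \frac{49139}{115995}$ ($v = \left(- \frac{1}{5}\right) \frac{49139}{23199} = - \frac{49139}{115995} \approx -0.42363$)
$O{\left(K,X \right)} = 1 + \frac{K}{41}$ ($O{\left(K,X \right)} = K \frac{1}{41} + 1 = \frac{K}{41} + 1 = 1 + \frac{K}{41}$)
$-17738 + \frac{1}{O{\left(54,88 \right)} + v} = -17738 + \frac{1}{\left(1 + \frac{1}{41} \cdot 54\right) - \frac{49139}{115995}} = -17738 + \frac{1}{\left(1 + \frac{54}{41}\right) - \frac{49139}{115995}} = -17738 + \frac{1}{\frac{95}{41} - \frac{49139}{115995}} = -17738 + \frac{1}{\frac{9004826}{4755795}} = -17738 + \frac{4755795}{9004826} = - \frac{159722847793}{9004826}$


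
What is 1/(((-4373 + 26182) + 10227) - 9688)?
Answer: 1/22348 ≈ 4.4747e-5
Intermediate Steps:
1/(((-4373 + 26182) + 10227) - 9688) = 1/((21809 + 10227) - 9688) = 1/(32036 - 9688) = 1/22348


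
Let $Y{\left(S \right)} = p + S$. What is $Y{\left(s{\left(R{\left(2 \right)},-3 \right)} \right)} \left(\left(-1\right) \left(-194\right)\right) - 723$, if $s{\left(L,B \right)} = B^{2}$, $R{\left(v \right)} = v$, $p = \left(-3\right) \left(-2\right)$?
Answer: $2187$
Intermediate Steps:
$p = 6$
$Y{\left(S \right)} = 6 + S$
$Y{\left(s{\left(R{\left(2 \right)},-3 \right)} \right)} \left(\left(-1\right) \left(-194\right)\right) - 723 = \left(6 + \left(-3\right)^{2}\right) \left(\left(-1\right) \left(-194\right)\right) - 723 = \left(6 + 9\right) 194 - 723 = 15 \cdot 194 - 723 = 2910 - 723 = 2187$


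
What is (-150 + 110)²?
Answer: 1600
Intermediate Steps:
(-150 + 110)² = (-40)² = 1600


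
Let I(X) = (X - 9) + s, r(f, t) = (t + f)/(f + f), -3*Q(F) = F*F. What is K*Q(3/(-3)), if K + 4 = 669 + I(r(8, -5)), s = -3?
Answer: -10451/48 ≈ -217.73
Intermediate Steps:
Q(F) = -F²/3 (Q(F) = -F*F/3 = -F²/3)
r(f, t) = (f + t)/(2*f) (r(f, t) = (f + t)/((2*f)) = (f + t)*(1/(2*f)) = (f + t)/(2*f))
I(X) = -12 + X (I(X) = (X - 9) - 3 = (-9 + X) - 3 = -12 + X)
K = 10451/16 (K = -4 + (669 + (-12 + (½)*(8 - 5)/8)) = -4 + (669 + (-12 + (½)*(⅛)*3)) = -4 + (669 + (-12 + 3/16)) = -4 + (669 - 189/16) = -4 + 10515/16 = 10451/16 ≈ 653.19)
K*Q(3/(-3)) = 10451*(-1²/3)/16 = 10451*(-⅓*(-1)²)/16 = 10451*(-⅓*1)/16 = (10451/16)*(-⅓) = -10451/48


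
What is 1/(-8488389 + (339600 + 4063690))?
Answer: -1/4085099 ≈ -2.4479e-7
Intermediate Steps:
1/(-8488389 + (339600 + 4063690)) = 1/(-8488389 + 4403290) = 1/(-4085099) = -1/4085099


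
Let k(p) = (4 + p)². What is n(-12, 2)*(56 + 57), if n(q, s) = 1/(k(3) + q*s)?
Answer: 113/25 ≈ 4.5200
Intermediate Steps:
n(q, s) = 1/(49 + q*s) (n(q, s) = 1/((4 + 3)² + q*s) = 1/(7² + q*s) = 1/(49 + q*s))
n(-12, 2)*(56 + 57) = (56 + 57)/(49 - 12*2) = 113/(49 - 24) = 113/25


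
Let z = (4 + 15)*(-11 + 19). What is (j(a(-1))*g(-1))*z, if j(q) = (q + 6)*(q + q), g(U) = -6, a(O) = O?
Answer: 9120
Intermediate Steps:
j(q) = 2*q*(6 + q) (j(q) = (6 + q)*(2*q) = 2*q*(6 + q))
z = 152 (z = 19*8 = 152)
(j(a(-1))*g(-1))*z = ((2*(-1)*(6 - 1))*(-6))*152 = ((2*(-1)*5)*(-6))*152 = -10*(-6)*152 = 60*152 = 9120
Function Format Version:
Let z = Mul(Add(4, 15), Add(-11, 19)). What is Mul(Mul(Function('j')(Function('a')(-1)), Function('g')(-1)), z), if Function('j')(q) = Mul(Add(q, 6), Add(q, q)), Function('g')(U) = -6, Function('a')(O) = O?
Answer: 9120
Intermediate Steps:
Function('j')(q) = Mul(2, q, Add(6, q)) (Function('j')(q) = Mul(Add(6, q), Mul(2, q)) = Mul(2, q, Add(6, q)))
z = 152 (z = Mul(19, 8) = 152)
Mul(Mul(Function('j')(Function('a')(-1)), Function('g')(-1)), z) = Mul(Mul(Mul(2, -1, Add(6, -1)), -6), 152) = Mul(Mul(Mul(2, -1, 5), -6), 152) = Mul(Mul(-10, -6), 152) = Mul(60, 152) = 9120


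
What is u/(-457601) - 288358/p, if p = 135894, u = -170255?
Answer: -54408138094/31092615147 ≈ -1.7499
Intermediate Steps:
u/(-457601) - 288358/p = -170255/(-457601) - 288358/135894 = -170255*(-1/457601) - 288358*1/135894 = 170255/457601 - 144179/67947 = -54408138094/31092615147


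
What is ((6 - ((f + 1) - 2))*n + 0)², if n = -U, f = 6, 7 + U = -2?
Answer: 81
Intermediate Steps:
U = -9 (U = -7 - 2 = -9)
n = 9 (n = -1*(-9) = 9)
((6 - ((f + 1) - 2))*n + 0)² = ((6 - ((6 + 1) - 2))*9 + 0)² = ((6 - (7 - 2))*9 + 0)² = ((6 - 1*5)*9 + 0)² = ((6 - 5)*9 + 0)² = (1*9 + 0)² = (9 + 0)² = 9² = 81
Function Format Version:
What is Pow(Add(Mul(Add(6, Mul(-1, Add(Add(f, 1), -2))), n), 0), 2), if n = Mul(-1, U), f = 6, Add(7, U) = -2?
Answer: 81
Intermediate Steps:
U = -9 (U = Add(-7, -2) = -9)
n = 9 (n = Mul(-1, -9) = 9)
Pow(Add(Mul(Add(6, Mul(-1, Add(Add(f, 1), -2))), n), 0), 2) = Pow(Add(Mul(Add(6, Mul(-1, Add(Add(6, 1), -2))), 9), 0), 2) = Pow(Add(Mul(Add(6, Mul(-1, Add(7, -2))), 9), 0), 2) = Pow(Add(Mul(Add(6, Mul(-1, 5)), 9), 0), 2) = Pow(Add(Mul(Add(6, -5), 9), 0), 2) = Pow(Add(Mul(1, 9), 0), 2) = Pow(Add(9, 0), 2) = Pow(9, 2) = 81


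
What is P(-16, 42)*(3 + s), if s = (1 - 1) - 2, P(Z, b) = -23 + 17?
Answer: -6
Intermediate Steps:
P(Z, b) = -6
s = -2 (s = 0 - 2 = -2)
P(-16, 42)*(3 + s) = -6*(3 - 2) = -6*1 = -6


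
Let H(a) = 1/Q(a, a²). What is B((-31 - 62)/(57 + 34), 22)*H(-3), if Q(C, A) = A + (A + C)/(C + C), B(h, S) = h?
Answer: -93/728 ≈ -0.12775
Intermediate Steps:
Q(C, A) = A + (A + C)/(2*C) (Q(C, A) = A + (A + C)/((2*C)) = A + (A + C)*(1/(2*C)) = A + (A + C)/(2*C))
H(a) = 1/(½ + a² + a/2) (H(a) = 1/(½ + a² + a²/(2*a)) = 1/(½ + a² + a/2))
B((-31 - 62)/(57 + 34), 22)*H(-3) = ((-31 - 62)/(57 + 34))*(2/(1 - 3 + 2*(-3)²)) = (-93/91)*(2/(1 - 3 + 2*9)) = (-93*1/91)*(2/(1 - 3 + 18)) = -186/(91*16) = -93/91*⅛ = -93/728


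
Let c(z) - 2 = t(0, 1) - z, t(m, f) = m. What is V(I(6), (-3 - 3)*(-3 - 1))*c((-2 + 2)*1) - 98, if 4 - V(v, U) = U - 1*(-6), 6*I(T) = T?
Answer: -150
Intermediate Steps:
I(T) = T/6
c(z) = 2 - z (c(z) = 2 + (0 - z) = 2 - z)
V(v, U) = -2 - U (V(v, U) = 4 - (U - 1*(-6)) = 4 - (U + 6) = 4 - (6 + U) = 4 + (-6 - U) = -2 - U)
V(I(6), (-3 - 3)*(-3 - 1))*c((-2 + 2)*1) - 98 = (-2 - (-3 - 3)*(-3 - 1))*(2 - (-2 + 2)) - 98 = (-2 - (-6)*(-4))*(2 - 0) - 98 = (-2 - 1*24)*(2 - 1*0) - 98 = (-2 - 24)*(2 + 0) - 98 = -26*2 - 98 = -52 - 98 = -150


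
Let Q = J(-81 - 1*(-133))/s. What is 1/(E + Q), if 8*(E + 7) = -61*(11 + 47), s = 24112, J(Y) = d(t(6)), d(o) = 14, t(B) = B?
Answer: -12056/5416151 ≈ -0.0022259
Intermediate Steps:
J(Y) = 14
Q = 7/12056 (Q = 14/24112 = 14*(1/24112) = 7/12056 ≈ 0.00058062)
E = -1797/4 (E = -7 + (-61*(11 + 47))/8 = -7 + (-61*58)/8 = -7 + (1/8)*(-3538) = -7 - 1769/4 = -1797/4 ≈ -449.25)
1/(E + Q) = 1/(-1797/4 + 7/12056) = 1/(-5416151/12056) = -12056/5416151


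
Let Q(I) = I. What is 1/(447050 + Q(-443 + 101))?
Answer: 1/446708 ≈ 2.2386e-6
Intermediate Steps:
1/(447050 + Q(-443 + 101)) = 1/(447050 + (-443 + 101)) = 1/(447050 - 342) = 1/446708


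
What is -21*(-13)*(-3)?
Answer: -819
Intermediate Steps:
-21*(-13)*(-3) = 273*(-3) = -819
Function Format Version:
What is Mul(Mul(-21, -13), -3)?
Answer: -819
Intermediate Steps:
Mul(Mul(-21, -13), -3) = Mul(273, -3) = -819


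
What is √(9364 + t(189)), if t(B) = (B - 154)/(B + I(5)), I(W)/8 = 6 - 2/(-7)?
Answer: √1050891315/335 ≈ 96.769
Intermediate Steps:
I(W) = 352/7 (I(W) = 8*(6 - 2/(-7)) = 8*(6 - 2*(-1)/7) = 8*(6 - 1*(-2/7)) = 8*(6 + 2/7) = 8*(44/7) = 352/7)
t(B) = (-154 + B)/(352/7 + B) (t(B) = (B - 154)/(B + 352/7) = (-154 + B)/(352/7 + B))
√(9364 + t(189)) = √(9364 + 7*(-154 + 189)/(352 + 7*189)) = √(9364 + 7*35/(352 + 1323)) = √(9364 + 7*35/1675) = √(9364 + 7*(1/1675)*35) = √(9364 + 49/335) = √(3136989/335) = √1050891315/335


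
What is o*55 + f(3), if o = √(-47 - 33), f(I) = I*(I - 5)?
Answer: -6 + 220*I*√5 ≈ -6.0 + 491.94*I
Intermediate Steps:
f(I) = I*(-5 + I)
o = 4*I*√5 (o = √(-80) = 4*I*√5 ≈ 8.9443*I)
o*55 + f(3) = (4*I*√5)*55 + 3*(-5 + 3) = 220*I*√5 + 3*(-2) = 220*I*√5 - 6 = -6 + 220*I*√5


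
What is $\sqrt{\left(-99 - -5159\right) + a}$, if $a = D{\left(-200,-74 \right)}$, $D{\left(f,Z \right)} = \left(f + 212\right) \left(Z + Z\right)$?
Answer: $2 \sqrt{821} \approx 57.306$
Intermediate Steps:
$D{\left(f,Z \right)} = 2 Z \left(212 + f\right)$ ($D{\left(f,Z \right)} = \left(212 + f\right) 2 Z = 2 Z \left(212 + f\right)$)
$a = -1776$ ($a = 2 \left(-74\right) \left(212 - 200\right) = 2 \left(-74\right) 12 = -1776$)
$\sqrt{\left(-99 - -5159\right) + a} = \sqrt{\left(-99 - -5159\right) - 1776} = \sqrt{\left(-99 + 5159\right) - 1776} = \sqrt{5060 - 1776} = \sqrt{3284} = 2 \sqrt{821}$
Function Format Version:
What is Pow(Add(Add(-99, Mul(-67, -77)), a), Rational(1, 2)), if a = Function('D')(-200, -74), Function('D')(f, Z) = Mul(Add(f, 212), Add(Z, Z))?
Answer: Mul(2, Pow(821, Rational(1, 2))) ≈ 57.306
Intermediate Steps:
Function('D')(f, Z) = Mul(2, Z, Add(212, f)) (Function('D')(f, Z) = Mul(Add(212, f), Mul(2, Z)) = Mul(2, Z, Add(212, f)))
a = -1776 (a = Mul(2, -74, Add(212, -200)) = Mul(2, -74, 12) = -1776)
Pow(Add(Add(-99, Mul(-67, -77)), a), Rational(1, 2)) = Pow(Add(Add(-99, Mul(-67, -77)), -1776), Rational(1, 2)) = Pow(Add(Add(-99, 5159), -1776), Rational(1, 2)) = Pow(Add(5060, -1776), Rational(1, 2)) = Pow(3284, Rational(1, 2)) = Mul(2, Pow(821, Rational(1, 2)))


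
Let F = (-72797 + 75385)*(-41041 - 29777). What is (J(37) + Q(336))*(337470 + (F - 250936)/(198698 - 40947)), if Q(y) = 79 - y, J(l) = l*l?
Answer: 58994604679600/157751 ≈ 3.7397e+8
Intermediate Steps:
J(l) = l²
F = -183276984 (F = 2588*(-70818) = -183276984)
(J(37) + Q(336))*(337470 + (F - 250936)/(198698 - 40947)) = (37² + (79 - 1*336))*(337470 + (-183276984 - 250936)/(198698 - 40947)) = (1369 + (79 - 336))*(337470 - 183527920/157751) = (1369 - 257)*(337470 - 183527920*1/157751) = 1112*(337470 - 183527920/157751) = 1112*(53052702050/157751) = 58994604679600/157751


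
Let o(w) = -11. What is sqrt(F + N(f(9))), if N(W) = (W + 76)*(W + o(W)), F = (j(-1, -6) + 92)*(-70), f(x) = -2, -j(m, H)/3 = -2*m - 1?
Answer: 2*I*sqrt(1798) ≈ 84.806*I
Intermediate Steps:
j(m, H) = 3 + 6*m (j(m, H) = -3*(-2*m - 1) = -3*(-1 - 2*m) = 3 + 6*m)
F = -6230 (F = ((3 + 6*(-1)) + 92)*(-70) = ((3 - 6) + 92)*(-70) = (-3 + 92)*(-70) = 89*(-70) = -6230)
N(W) = (-11 + W)*(76 + W) (N(W) = (W + 76)*(W - 11) = (76 + W)*(-11 + W) = (-11 + W)*(76 + W))
sqrt(F + N(f(9))) = sqrt(-6230 + (-836 + (-2)**2 + 65*(-2))) = sqrt(-6230 + (-836 + 4 - 130)) = sqrt(-6230 - 962) = sqrt(-7192) = 2*I*sqrt(1798)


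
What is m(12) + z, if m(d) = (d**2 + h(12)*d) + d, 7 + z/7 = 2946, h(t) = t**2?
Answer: 22457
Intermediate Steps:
z = 20573 (z = -49 + 7*2946 = -49 + 20622 = 20573)
m(d) = d**2 + 145*d (m(d) = (d**2 + 12**2*d) + d = (d**2 + 144*d) + d = d**2 + 145*d)
m(12) + z = 12*(145 + 12) + 20573 = 12*157 + 20573 = 1884 + 20573 = 22457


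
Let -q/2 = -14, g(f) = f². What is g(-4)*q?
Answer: 448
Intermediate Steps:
q = 28 (q = -2*(-14) = 28)
g(-4)*q = (-4)²*28 = 16*28 = 448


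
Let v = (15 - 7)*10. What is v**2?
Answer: 6400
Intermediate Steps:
v = 80 (v = 8*10 = 80)
v**2 = 80**2 = 6400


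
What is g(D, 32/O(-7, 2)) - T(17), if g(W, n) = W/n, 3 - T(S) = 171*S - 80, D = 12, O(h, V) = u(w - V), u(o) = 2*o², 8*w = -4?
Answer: 45259/16 ≈ 2828.7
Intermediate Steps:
w = -½ (w = (⅛)*(-4) = -½ ≈ -0.50000)
O(h, V) = 2*(-½ - V)²
T(S) = 83 - 171*S (T(S) = 3 - (171*S - 80) = 3 - (-80 + 171*S) = 3 + (80 - 171*S) = 83 - 171*S)
g(D, 32/O(-7, 2)) - T(17) = 12/((32/(((1 + 2*2)²/2)))) - (83 - 171*17) = 12/((32/(((1 + 4)²/2)))) - (83 - 2907) = 12/((32/(((½)*5²)))) - 1*(-2824) = 12/((32/(((½)*25)))) + 2824 = 12/((32/(25/2))) + 2824 = 12/((32*(2/25))) + 2824 = 12/(64/25) + 2824 = 12*(25/64) + 2824 = 75/16 + 2824 = 45259/16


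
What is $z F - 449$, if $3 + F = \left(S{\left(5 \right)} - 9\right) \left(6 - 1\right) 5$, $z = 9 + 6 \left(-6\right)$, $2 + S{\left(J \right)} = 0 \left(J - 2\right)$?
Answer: $7057$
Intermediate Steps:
$S{\left(J \right)} = -2$ ($S{\left(J \right)} = -2 + 0 \left(J - 2\right) = -2 + 0 \left(-2 + J\right) = -2 + 0 = -2$)
$z = -27$ ($z = 9 - 36 = -27$)
$F = -278$ ($F = -3 + \left(-2 - 9\right) \left(6 - 1\right) 5 = -3 - 11 \cdot 5 \cdot 5 = -3 - 275 = -278$)
$z F - 449 = \left(-27\right) \left(-278\right) - 449 = 7506 - 449 = 7057$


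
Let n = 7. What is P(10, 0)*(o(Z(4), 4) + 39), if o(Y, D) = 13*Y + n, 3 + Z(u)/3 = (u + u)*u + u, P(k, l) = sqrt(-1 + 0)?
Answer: 1333*I ≈ 1333.0*I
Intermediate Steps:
P(k, l) = I (P(k, l) = sqrt(-1) = I)
Z(u) = -9 + 3*u + 6*u**2 (Z(u) = -9 + 3*((u + u)*u + u) = -9 + 3*((2*u)*u + u) = -9 + 3*(2*u**2 + u) = -9 + 3*(u + 2*u**2) = -9 + (3*u + 6*u**2) = -9 + 3*u + 6*u**2)
o(Y, D) = 7 + 13*Y (o(Y, D) = 13*Y + 7 = 7 + 13*Y)
P(10, 0)*(o(Z(4), 4) + 39) = I*((7 + 13*(-9 + 3*4 + 6*4**2)) + 39) = I*((7 + 13*(-9 + 12 + 6*16)) + 39) = I*((7 + 13*(-9 + 12 + 96)) + 39) = I*((7 + 13*99) + 39) = I*((7 + 1287) + 39) = I*(1294 + 39) = I*1333 = 1333*I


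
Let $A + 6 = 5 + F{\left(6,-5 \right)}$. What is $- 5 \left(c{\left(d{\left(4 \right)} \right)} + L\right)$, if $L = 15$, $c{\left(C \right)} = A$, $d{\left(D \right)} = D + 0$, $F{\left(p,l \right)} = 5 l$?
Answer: $55$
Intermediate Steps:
$d{\left(D \right)} = D$
$A = -26$ ($A = -6 + \left(5 + 5 \left(-5\right)\right) = -6 + \left(5 - 25\right) = -6 - 20 = -26$)
$c{\left(C \right)} = -26$
$- 5 \left(c{\left(d{\left(4 \right)} \right)} + L\right) = - 5 \left(-26 + 15\right) = \left(-5\right) \left(-11\right) = 55$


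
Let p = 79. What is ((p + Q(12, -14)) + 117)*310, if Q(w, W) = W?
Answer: 56420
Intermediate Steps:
((p + Q(12, -14)) + 117)*310 = ((79 - 14) + 117)*310 = (65 + 117)*310 = 182*310 = 56420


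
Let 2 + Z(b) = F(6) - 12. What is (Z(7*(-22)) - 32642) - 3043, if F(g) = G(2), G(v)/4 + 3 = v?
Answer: -35703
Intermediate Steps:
G(v) = -12 + 4*v
F(g) = -4 (F(g) = -12 + 4*2 = -12 + 8 = -4)
Z(b) = -18 (Z(b) = -2 + (-4 - 12) = -2 - 16 = -18)
(Z(7*(-22)) - 32642) - 3043 = (-18 - 32642) - 3043 = -32660 - 3043 = -35703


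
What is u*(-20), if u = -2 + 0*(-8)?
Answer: 40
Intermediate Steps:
u = -2 (u = -2 + 0 = -2)
u*(-20) = -2*(-20) = 40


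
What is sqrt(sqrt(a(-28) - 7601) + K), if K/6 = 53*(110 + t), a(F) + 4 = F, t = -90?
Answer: sqrt(6360 + I*sqrt(7633)) ≈ 79.751 + 0.5477*I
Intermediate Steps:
a(F) = -4 + F
K = 6360 (K = 6*(53*(110 - 90)) = 6*(53*20) = 6*1060 = 6360)
sqrt(sqrt(a(-28) - 7601) + K) = sqrt(sqrt((-4 - 28) - 7601) + 6360) = sqrt(sqrt(-32 - 7601) + 6360) = sqrt(sqrt(-7633) + 6360) = sqrt(I*sqrt(7633) + 6360) = sqrt(6360 + I*sqrt(7633))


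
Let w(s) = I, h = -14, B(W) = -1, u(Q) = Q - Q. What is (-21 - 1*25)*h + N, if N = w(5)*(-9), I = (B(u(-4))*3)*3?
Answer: 725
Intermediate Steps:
u(Q) = 0
I = -9 (I = -1*3*3 = -3*3 = -9)
w(s) = -9
N = 81 (N = -9*(-9) = 81)
(-21 - 1*25)*h + N = (-21 - 1*25)*(-14) + 81 = (-21 - 25)*(-14) + 81 = -46*(-14) + 81 = 644 + 81 = 725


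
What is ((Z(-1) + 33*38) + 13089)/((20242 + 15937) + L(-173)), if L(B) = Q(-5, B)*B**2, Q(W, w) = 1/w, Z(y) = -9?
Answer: 2389/6001 ≈ 0.39810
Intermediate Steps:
L(B) = B (L(B) = B**2/B = B)
((Z(-1) + 33*38) + 13089)/((20242 + 15937) + L(-173)) = ((-9 + 33*38) + 13089)/((20242 + 15937) - 173) = ((-9 + 1254) + 13089)/(36179 - 173) = (1245 + 13089)/36006 = 14334*(1/36006) = 2389/6001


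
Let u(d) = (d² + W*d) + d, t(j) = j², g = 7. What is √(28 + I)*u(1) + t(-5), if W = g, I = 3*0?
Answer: 25 + 18*√7 ≈ 72.624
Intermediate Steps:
I = 0
W = 7
u(d) = d² + 8*d (u(d) = (d² + 7*d) + d = d² + 8*d)
√(28 + I)*u(1) + t(-5) = √(28 + 0)*(1*(8 + 1)) + (-5)² = √28*(1*9) + 25 = (2*√7)*9 + 25 = 18*√7 + 25 = 25 + 18*√7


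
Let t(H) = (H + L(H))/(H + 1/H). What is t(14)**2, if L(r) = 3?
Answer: 56644/38809 ≈ 1.4596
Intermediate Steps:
t(H) = (3 + H)/(H + 1/H) (t(H) = (H + 3)/(H + 1/H) = (3 + H)/(H + 1/H))
t(14)**2 = (14*(3 + 14)/(1 + 14**2))**2 = (14*17/(1 + 196))**2 = (14*17/197)**2 = (14*(1/197)*17)**2 = (238/197)**2 = 56644/38809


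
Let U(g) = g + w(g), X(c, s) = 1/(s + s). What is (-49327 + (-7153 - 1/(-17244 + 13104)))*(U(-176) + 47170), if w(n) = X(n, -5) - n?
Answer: -12255117326789/4600 ≈ -2.6642e+9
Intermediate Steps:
X(c, s) = 1/(2*s)
w(n) = -⅒ - n (w(n) = (½)/(-5) - n = (½)*(-⅕) - n = -⅒ - n)
U(g) = -⅒ (U(g) = g + (-⅒ - g) = -⅒)
(-49327 + (-7153 - 1/(-17244 + 13104)))*(U(-176) + 47170) = (-49327 + (-7153 - 1/(-17244 + 13104)))*(-⅒ + 47170) = (-49327 + (-7153 - 1/(-4140)))*(471699/10) = (-49327 + (-7153 - 1*(-1/4140)))*(471699/10) = (-49327 + (-7153 + 1/4140))*(471699/10) = (-49327 - 29613419/4140)*(471699/10) = -233827199/4140*471699/10 = -12255117326789/4600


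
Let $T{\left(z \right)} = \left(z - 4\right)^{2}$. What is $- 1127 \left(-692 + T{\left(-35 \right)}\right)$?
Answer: $-934283$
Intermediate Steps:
$T{\left(z \right)} = \left(-4 + z\right)^{2}$
$- 1127 \left(-692 + T{\left(-35 \right)}\right) = - 1127 \left(-692 + \left(-4 - 35\right)^{2}\right) = - 1127 \left(-692 + \left(-39\right)^{2}\right) = - 1127 \left(-692 + 1521\right) = \left(-1127\right) 829 = -934283$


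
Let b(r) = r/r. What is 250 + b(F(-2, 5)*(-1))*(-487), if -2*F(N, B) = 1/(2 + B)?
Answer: -237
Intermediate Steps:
F(N, B) = -1/(2*(2 + B))
b(r) = 1
250 + b(F(-2, 5)*(-1))*(-487) = 250 + 1*(-487) = 250 - 487 = -237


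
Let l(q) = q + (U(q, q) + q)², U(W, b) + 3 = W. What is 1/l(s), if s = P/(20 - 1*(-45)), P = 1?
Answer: 4225/37314 ≈ 0.11323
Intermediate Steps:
U(W, b) = -3 + W
s = 1/65 (s = 1/(20 - 1*(-45)) = 1/(20 + 45) = 1/65 ≈ 0.015385)
l(q) = q + (-3 + 2*q)² (l(q) = q + ((-3 + q) + q)² = q + (-3 + 2*q)²)
1/l(s) = 1/(1/65 + (-3 + 2*(1/65))²) = 1/(1/65 + (-3 + 2/65)²) = 1/(1/65 + (-193/65)²) = 1/(1/65 + 37249/4225) = 1/(37314/4225) = 4225/37314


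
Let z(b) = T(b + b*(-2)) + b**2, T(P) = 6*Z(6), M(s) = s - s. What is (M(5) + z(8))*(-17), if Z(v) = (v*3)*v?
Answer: -12104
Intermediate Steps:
Z(v) = 3*v**2 (Z(v) = (3*v)*v = 3*v**2)
M(s) = 0
T(P) = 648 (T(P) = 6*(3*6**2) = 6*(3*36) = 6*108 = 648)
z(b) = 648 + b**2
(M(5) + z(8))*(-17) = (0 + (648 + 8**2))*(-17) = (0 + (648 + 64))*(-17) = (0 + 712)*(-17) = 712*(-17) = -12104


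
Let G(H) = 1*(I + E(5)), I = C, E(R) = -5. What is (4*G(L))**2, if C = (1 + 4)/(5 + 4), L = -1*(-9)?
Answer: 25600/81 ≈ 316.05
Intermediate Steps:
L = 9
C = 5/9 ≈ 0.55556
I = 5/9 ≈ 0.55556
G(H) = -40/9 (G(H) = 1*(5/9 - 5) = 1*(-40/9) = -40/9)
(4*G(L))**2 = (4*(-40/9))**2 = (-160/9)**2 = 25600/81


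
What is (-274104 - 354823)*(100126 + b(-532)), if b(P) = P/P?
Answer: -62972573729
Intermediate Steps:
b(P) = 1
(-274104 - 354823)*(100126 + b(-532)) = (-274104 - 354823)*(100126 + 1) = -628927*100127 = -62972573729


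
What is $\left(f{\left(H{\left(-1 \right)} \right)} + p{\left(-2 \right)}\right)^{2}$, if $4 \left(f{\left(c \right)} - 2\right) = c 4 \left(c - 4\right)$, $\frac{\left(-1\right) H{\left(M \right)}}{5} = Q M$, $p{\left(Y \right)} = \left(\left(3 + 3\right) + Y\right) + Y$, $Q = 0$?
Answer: $16$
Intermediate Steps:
$p{\left(Y \right)} = 6 + 2 Y$ ($p{\left(Y \right)} = \left(6 + Y\right) + Y = 6 + 2 Y$)
$H{\left(M \right)} = 0$ ($H{\left(M \right)} = - 5 \cdot 0 M = \left(-5\right) 0 = 0$)
$f{\left(c \right)} = 2 + c \left(-4 + c\right)$ ($f{\left(c \right)} = 2 + \frac{c 4 \left(c - 4\right)}{4} = 2 + \frac{4 c \left(-4 + c\right)}{4} = 2 + c \left(-4 + c\right)$)
$\left(f{\left(H{\left(-1 \right)} \right)} + p{\left(-2 \right)}\right)^{2} = \left(\left(2 + 0^{2} - 0\right) + \left(6 + 2 \left(-2\right)\right)\right)^{2} = \left(\left(2 + 0 + 0\right) + \left(6 - 4\right)\right)^{2} = \left(2 + 2\right)^{2} = 4^{2} = 16$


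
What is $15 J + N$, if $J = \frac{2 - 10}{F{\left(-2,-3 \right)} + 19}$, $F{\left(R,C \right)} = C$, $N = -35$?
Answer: $- \frac{85}{2} \approx -42.5$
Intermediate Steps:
$J = - \frac{1}{2}$ ($J = \frac{2 - 10}{-3 + 19} = - \frac{8}{16} = \left(-8\right) \frac{1}{16} = - \frac{1}{2} \approx -0.5$)
$15 J + N = 15 \left(- \frac{1}{2}\right) - 35 = - \frac{15}{2} - 35 = - \frac{85}{2}$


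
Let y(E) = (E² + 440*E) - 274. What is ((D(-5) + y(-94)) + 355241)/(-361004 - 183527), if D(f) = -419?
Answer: -322024/544531 ≈ -0.59138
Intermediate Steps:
y(E) = -274 + E² + 440*E
((D(-5) + y(-94)) + 355241)/(-361004 - 183527) = ((-419 + (-274 + (-94)² + 440*(-94))) + 355241)/(-361004 - 183527) = ((-419 + (-274 + 8836 - 41360)) + 355241)/(-544531) = ((-419 - 32798) + 355241)*(-1/544531) = (-33217 + 355241)*(-1/544531) = 322024*(-1/544531) = -322024/544531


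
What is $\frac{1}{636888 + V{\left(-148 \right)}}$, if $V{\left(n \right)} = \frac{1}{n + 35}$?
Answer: $\frac{113}{71968343} \approx 1.5701 \cdot 10^{-6}$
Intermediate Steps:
$V{\left(n \right)} = \frac{1}{35 + n}$
$\frac{1}{636888 + V{\left(-148 \right)}} = \frac{1}{636888 + \frac{1}{35 - 148}} = \frac{1}{636888 + \frac{1}{-113}} = \frac{1}{636888 - \frac{1}{113}} = \frac{1}{\frac{71968343}{113}} = \frac{113}{71968343}$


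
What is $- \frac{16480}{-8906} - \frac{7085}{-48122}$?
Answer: $\frac{428074785}{214287266} \approx 1.9977$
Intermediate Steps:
$- \frac{16480}{-8906} - \frac{7085}{-48122} = \left(-16480\right) \left(- \frac{1}{8906}\right) - - \frac{7085}{48122} = \frac{8240}{4453} + \frac{7085}{48122} = \frac{428074785}{214287266}$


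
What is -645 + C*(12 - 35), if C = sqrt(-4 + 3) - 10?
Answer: -415 - 23*I ≈ -415.0 - 23.0*I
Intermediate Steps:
C = -10 + I (C = sqrt(-1) - 10 = I - 10 = -10 + I ≈ -10.0 + 1.0*I)
-645 + C*(12 - 35) = -645 + (-10 + I)*(12 - 35) = -645 + (-10 + I)*(-23) = -645 + (230 - 23*I) = -415 - 23*I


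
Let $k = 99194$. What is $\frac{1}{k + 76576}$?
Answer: $\frac{1}{175770} \approx 5.6893 \cdot 10^{-6}$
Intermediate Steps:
$\frac{1}{k + 76576} = \frac{1}{99194 + 76576} = \frac{1}{175770}$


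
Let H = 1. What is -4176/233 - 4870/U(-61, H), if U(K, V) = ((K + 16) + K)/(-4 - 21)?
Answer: -14405203/12349 ≈ -1166.5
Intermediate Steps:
U(K, V) = -16/25 - 2*K/25 (U(K, V) = ((16 + K) + K)/(-25) = (16 + 2*K)*(-1/25) = -16/25 - 2*K/25)
-4176/233 - 4870/U(-61, H) = -4176/233 - 4870/(-16/25 - 2/25*(-61)) = -4176*1/233 - 4870/(-16/25 + 122/25) = -4176/233 - 4870/106/25 = -4176/233 - 4870*25/106 = -4176/233 - 60875/53 = -14405203/12349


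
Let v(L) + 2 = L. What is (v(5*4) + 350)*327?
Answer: 120336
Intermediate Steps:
v(L) = -2 + L
(v(5*4) + 350)*327 = ((-2 + 5*4) + 350)*327 = ((-2 + 20) + 350)*327 = (18 + 350)*327 = 368*327 = 120336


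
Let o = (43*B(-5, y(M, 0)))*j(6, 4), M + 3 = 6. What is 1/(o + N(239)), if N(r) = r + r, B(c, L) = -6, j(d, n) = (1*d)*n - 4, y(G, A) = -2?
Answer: -1/4682 ≈ -0.00021358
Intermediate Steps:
M = 3 (M = -3 + 6 = 3)
j(d, n) = -4 + d*n (j(d, n) = d*n - 4 = -4 + d*n)
N(r) = 2*r
o = -5160 (o = (43*(-6))*(-4 + 6*4) = -258*(-4 + 24) = -258*20 = -5160)
1/(o + N(239)) = 1/(-5160 + 2*239) = 1/(-5160 + 478) = 1/(-4682) = -1/4682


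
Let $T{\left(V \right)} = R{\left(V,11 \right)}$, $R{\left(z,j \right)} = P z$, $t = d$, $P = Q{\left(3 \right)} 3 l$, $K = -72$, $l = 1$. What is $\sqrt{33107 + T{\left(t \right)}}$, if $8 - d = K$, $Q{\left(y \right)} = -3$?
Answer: $\sqrt{32387} \approx 179.96$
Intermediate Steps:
$d = 80$ ($d = 8 - -72 = 8 + 72 = 80$)
$P = -9$ ($P = \left(-3\right) 3 \cdot 1 = \left(-9\right) 1 = -9$)
$t = 80$
$R{\left(z,j \right)} = - 9 z$
$T{\left(V \right)} = - 9 V$
$\sqrt{33107 + T{\left(t \right)}} = \sqrt{33107 - 720} = \sqrt{32387}$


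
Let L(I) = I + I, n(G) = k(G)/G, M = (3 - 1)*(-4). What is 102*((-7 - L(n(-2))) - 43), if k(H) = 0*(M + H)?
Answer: -5100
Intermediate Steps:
M = -8 (M = 2*(-4) = -8)
k(H) = 0 (k(H) = 0*(-8 + H) = 0)
n(G) = 0 (n(G) = 0/G = 0)
L(I) = 2*I
102*((-7 - L(n(-2))) - 43) = 102*((-7 - 2*0) - 43) = 102*((-7 - 1*0) - 43) = 102*((-7 + 0) - 43) = 102*(-7 - 43) = 102*(-50) = -5100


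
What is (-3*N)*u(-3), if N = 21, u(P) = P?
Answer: 189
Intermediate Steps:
(-3*N)*u(-3) = -3*21*(-3) = -63*(-3) = 189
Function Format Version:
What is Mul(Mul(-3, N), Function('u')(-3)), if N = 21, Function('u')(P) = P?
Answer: 189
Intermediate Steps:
Mul(Mul(-3, N), Function('u')(-3)) = Mul(Mul(-3, 21), -3) = Mul(-63, -3) = 189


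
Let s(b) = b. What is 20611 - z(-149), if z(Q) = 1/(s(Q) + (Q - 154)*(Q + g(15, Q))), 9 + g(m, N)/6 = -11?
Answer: 1676869737/81358 ≈ 20611.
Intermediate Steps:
g(m, N) = -120 (g(m, N) = -54 + 6*(-11) = -54 - 66 = -120)
z(Q) = 1/(Q + (-154 + Q)*(-120 + Q)) (z(Q) = 1/(Q + (Q - 154)*(Q - 120)) = 1/(Q + (-154 + Q)*(-120 + Q)))
20611 - z(-149) = 20611 - 1/(18480 + (-149)² - 273*(-149)) = 20611 - 1/(18480 + 22201 + 40677) = 20611 - 1/81358 = 1676869737/81358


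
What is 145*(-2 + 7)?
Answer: 725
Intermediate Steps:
145*(-2 + 7) = 145*5 = 725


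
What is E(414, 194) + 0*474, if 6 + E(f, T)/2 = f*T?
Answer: 160620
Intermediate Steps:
E(f, T) = -12 + 2*T*f (E(f, T) = -12 + 2*(f*T) = -12 + 2*(T*f) = -12 + 2*T*f)
E(414, 194) + 0*474 = (-12 + 2*194*414) + 0*474 = (-12 + 160632) + 0 = 160620 + 0 = 160620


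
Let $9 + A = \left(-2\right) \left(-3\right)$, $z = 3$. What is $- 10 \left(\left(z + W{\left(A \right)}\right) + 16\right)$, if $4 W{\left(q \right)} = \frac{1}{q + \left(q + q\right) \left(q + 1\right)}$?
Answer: $- \frac{3425}{18} \approx -190.28$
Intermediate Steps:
$A = -3$ ($A = -9 - -6 = -9 + 6 = -3$)
$W{\left(q \right)} = \frac{1}{4 \left(q + 2 q \left(1 + q\right)\right)}$ ($W{\left(q \right)} = \frac{1}{4 \left(q + \left(q + q\right) \left(q + 1\right)\right)} = \frac{1}{4 \left(q + 2 q \left(1 + q\right)\right)}$)
$- 10 \left(\left(z + W{\left(A \right)}\right) + 16\right) = - 10 \left(\left(3 + \frac{1}{4 \left(-3\right) \left(3 + 2 \left(-3\right)\right)}\right) + 16\right) = - 10 \left(\left(3 + \frac{1}{4} \left(- \frac{1}{3}\right) \frac{1}{3 - 6}\right) + 16\right) = - 10 \left(\left(3 + \frac{1}{4} \left(- \frac{1}{3}\right) \frac{1}{-3}\right) + 16\right) = - 10 \left(\left(3 + \frac{1}{4} \left(- \frac{1}{3}\right) \left(- \frac{1}{3}\right)\right) + 16\right) = - 10 \left(\left(3 + \frac{1}{36}\right) + 16\right) = - 10 \left(\frac{109}{36} + 16\right) = \left(-10\right) \frac{685}{36} = - \frac{3425}{18}$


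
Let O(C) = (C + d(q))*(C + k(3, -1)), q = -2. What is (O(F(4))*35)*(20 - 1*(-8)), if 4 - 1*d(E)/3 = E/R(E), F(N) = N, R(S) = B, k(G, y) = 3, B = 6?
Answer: 116620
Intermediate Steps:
R(S) = 6
d(E) = 12 - E/2 (d(E) = 12 - 3*E/6 = 12 - E/2)
O(C) = (3 + C)*(13 + C) (O(C) = (C + (12 - ½*(-2)))*(C + 3) = (C + (12 + 1))*(3 + C) = (C + 13)*(3 + C) = (13 + C)*(3 + C) = (3 + C)*(13 + C))
(O(F(4))*35)*(20 - 1*(-8)) = ((39 + 4² + 16*4)*35)*(20 - 1*(-8)) = ((39 + 16 + 64)*35)*(20 + 8) = (119*35)*28 = 4165*28 = 116620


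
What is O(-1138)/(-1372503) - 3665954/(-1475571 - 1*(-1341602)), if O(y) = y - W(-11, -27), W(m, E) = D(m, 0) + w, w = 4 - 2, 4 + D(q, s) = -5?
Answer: 8025014963/293258141 ≈ 27.365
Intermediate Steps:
D(q, s) = -9 (D(q, s) = -4 - 5 = -9)
w = 2
W(m, E) = -7 (W(m, E) = -9 + 2 = -7)
O(y) = 7 + y (O(y) = y - 1*(-7) = y + 7 = 7 + y)
O(-1138)/(-1372503) - 3665954/(-1475571 - 1*(-1341602)) = (7 - 1138)/(-1372503) - 3665954/(-1475571 - 1*(-1341602)) = -1131*(-1/1372503) - 3665954/(-1475571 + 1341602) = 377/457501 - 3665954/(-133969) = 377/457501 - 3665954*(-1/133969) = 377/457501 + 3665954/133969 = 8025014963/293258141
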